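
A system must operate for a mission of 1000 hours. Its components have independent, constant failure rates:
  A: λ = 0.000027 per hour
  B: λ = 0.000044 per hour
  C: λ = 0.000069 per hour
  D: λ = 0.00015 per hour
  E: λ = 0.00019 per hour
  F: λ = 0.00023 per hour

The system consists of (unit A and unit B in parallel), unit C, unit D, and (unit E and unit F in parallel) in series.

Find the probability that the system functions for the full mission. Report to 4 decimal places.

0.7739

R(A) = exp(−0.000027 × 1000) = 0.973361
R(B) = exp(−0.000044 × 1000) = 0.956954
R(C) = exp(−0.000069 × 1000) = 0.933327
R(D) = exp(−0.00015 × 1000) = 0.860708
R(E) = exp(−0.00019 × 1000) = 0.826959
R(F) = exp(−0.00023 × 1000) = 0.794534
Parallel (A and B): 1 − (1 − 0.973361)(1 − 0.956954) = 0.998853
Parallel (E and F): 1 − (1 − 0.826959)(1 − 0.794534) = 0.964446
Series ([0.998853], C, D, and [0.964446]): 0.998853 × 0.933327 × 0.860708 × 0.964446 = 0.7739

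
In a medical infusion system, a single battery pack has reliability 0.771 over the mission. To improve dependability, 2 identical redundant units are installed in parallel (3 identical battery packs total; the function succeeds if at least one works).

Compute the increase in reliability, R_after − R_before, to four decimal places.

0.2170

R_before = 0.771
R_after = 1 − (1 − 0.771)^3 = 0.9880
ΔR = 0.9880 − 0.771 = 0.2170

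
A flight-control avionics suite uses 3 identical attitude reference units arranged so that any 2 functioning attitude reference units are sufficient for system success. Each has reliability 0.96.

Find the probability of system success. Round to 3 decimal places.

R = Σ_{i=2}^{3} C(3,i) p^i (1−p)^{3−i} with p = 0.96
C(3,2)·0.96^2·0.04^1 = 0.11059
C(3,3)·0.96^3·0.04^0 = 0.88474
Sum = 0.995

0.995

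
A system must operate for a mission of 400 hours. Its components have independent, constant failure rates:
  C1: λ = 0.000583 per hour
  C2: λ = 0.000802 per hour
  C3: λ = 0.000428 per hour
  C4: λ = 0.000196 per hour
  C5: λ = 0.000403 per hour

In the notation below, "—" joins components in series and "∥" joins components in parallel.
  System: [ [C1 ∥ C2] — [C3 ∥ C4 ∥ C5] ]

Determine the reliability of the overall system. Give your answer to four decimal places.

0.9413

R(C1) = exp(−0.000583 × 400) = 0.791995
R(C2) = exp(−0.000802 × 400) = 0.725568
R(C3) = exp(−0.000428 × 400) = 0.842653
R(C4) = exp(−0.000196 × 400) = 0.924595
R(C5) = exp(−0.000403 × 400) = 0.851122
Parallel (C1 and C2): 1 − (1 − 0.791995)(1 − 0.725568) = 0.942917
Parallel (C3, C4, and C5): 1 − (1 − 0.842653)(1 − 0.924595)(1 − 0.851122) = 0.998234
Series ([0.942917] and [0.998234]): 0.942917 × 0.998234 = 0.9413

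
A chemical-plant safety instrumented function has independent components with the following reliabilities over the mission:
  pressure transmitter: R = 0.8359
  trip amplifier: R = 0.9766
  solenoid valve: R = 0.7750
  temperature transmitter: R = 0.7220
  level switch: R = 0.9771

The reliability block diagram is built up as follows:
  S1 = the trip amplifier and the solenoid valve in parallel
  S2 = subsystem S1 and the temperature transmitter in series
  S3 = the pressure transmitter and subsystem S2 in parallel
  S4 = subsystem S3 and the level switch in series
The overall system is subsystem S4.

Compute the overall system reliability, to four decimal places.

0.9319

Parallel (trip amplifier and solenoid valve): 1 − (1 − 0.976600)(1 − 0.775000) = 0.994735
Series ([0.994735] and temperature transmitter): 0.994735 × 0.722000 = 0.718199
Parallel (pressure transmitter and [0.718199]): 1 − (1 − 0.835900)(1 − 0.718199) = 0.953756
Series ([0.953756] and level switch): 0.953756 × 0.977100 = 0.9319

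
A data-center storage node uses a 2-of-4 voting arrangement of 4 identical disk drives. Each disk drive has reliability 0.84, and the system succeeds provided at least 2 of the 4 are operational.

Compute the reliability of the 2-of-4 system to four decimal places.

0.9856

R = Σ_{i=2}^{4} C(4,i) p^i (1−p)^{4−i} with p = 0.84
C(4,2)·0.84^2·0.16^2 = 0.108380
C(4,3)·0.84^3·0.16^1 = 0.379331
C(4,4)·0.84^4·0.16^0 = 0.497871
Sum = 0.9856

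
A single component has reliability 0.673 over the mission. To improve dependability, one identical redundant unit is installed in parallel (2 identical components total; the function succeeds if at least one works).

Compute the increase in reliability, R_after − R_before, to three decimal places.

R_before = 0.673
R_after = 1 − (1 − 0.673)^2 = 0.893
ΔR = 0.893 − 0.673 = 0.220

0.220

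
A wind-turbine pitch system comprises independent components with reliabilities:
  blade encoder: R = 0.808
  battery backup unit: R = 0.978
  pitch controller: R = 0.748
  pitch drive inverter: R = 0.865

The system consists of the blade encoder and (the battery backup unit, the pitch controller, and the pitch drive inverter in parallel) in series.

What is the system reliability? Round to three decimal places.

0.807

Parallel (battery backup unit, pitch controller, and pitch drive inverter): 1 − (1 − 0.97800)(1 − 0.74800)(1 − 0.86500) = 0.99925
Series (blade encoder and [0.99925]): 0.80800 × 0.99925 = 0.807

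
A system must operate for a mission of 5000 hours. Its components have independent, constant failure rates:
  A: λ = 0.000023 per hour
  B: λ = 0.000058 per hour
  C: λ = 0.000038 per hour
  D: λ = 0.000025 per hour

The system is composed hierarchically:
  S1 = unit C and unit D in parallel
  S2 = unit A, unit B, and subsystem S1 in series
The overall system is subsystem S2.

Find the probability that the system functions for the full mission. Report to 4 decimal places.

0.6534

R(A) = exp(−0.000023 × 5000) = 0.891366
R(B) = exp(−0.000058 × 5000) = 0.748264
R(C) = exp(−0.000038 × 5000) = 0.826959
R(D) = exp(−0.000025 × 5000) = 0.882497
Parallel (C and D): 1 − (1 − 0.826959)(1 − 0.882497) = 0.979667
Series (A, B, and [0.979667]): 0.891366 × 0.748264 × 0.979667 = 0.6534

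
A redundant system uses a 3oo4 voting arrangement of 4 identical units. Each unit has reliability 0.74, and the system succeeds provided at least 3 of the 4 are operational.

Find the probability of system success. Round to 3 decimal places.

R = Σ_{i=3}^{4} C(4,i) p^i (1−p)^{4−i} with p = 0.74
C(4,3)·0.74^3·0.26^1 = 0.42143
C(4,4)·0.74^4·0.26^0 = 0.29987
Sum = 0.721

0.721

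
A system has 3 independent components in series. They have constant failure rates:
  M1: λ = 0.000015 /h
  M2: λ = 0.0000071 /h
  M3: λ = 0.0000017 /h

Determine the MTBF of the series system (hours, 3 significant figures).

42000

Series of exponential components: λ_sys = Σ λ_i
λ_sys = 0.000015 + 0.0000071 + 0.0000017 = 2.3800e-05 /h
MTBF = 1 / λ_sys = 42000 h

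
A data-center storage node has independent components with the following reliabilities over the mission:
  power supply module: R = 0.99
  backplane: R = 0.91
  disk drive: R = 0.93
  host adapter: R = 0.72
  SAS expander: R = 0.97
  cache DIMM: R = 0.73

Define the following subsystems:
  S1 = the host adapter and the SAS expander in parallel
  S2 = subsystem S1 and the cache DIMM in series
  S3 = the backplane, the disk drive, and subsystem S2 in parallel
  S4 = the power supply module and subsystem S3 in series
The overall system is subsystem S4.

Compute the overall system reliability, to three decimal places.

Parallel (host adapter and SAS expander): 1 − (1 − 0.72000)(1 − 0.97000) = 0.99160
Series ([0.99160] and cache DIMM): 0.99160 × 0.73000 = 0.72387
Parallel (backplane, disk drive, and [0.72387]): 1 − (1 − 0.91000)(1 − 0.93000)(1 − 0.72387) = 0.99826
Series (power supply module and [0.99826]): 0.99000 × 0.99826 = 0.988

0.988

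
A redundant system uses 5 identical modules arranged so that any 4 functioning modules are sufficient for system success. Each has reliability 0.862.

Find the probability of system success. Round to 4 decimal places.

R = Σ_{i=4}^{5} C(5,i) p^i (1−p)^{5−i} with p = 0.862
C(5,4)·0.862^4·0.138^1 = 0.380959
C(5,5)·0.862^5·0.138^0 = 0.475923
Sum = 0.8569

0.8569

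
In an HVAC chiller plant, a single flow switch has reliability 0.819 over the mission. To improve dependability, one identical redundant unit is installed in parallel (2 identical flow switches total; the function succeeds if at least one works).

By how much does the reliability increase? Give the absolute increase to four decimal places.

R_before = 0.819
R_after = 1 − (1 − 0.819)^2 = 0.9672
ΔR = 0.9672 − 0.819 = 0.1482

0.1482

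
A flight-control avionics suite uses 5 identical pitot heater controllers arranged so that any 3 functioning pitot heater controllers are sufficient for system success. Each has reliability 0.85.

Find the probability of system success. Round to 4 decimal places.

0.9734

R = Σ_{i=3}^{5} C(5,i) p^i (1−p)^{5−i} with p = 0.85
C(5,3)·0.85^3·0.15^2 = 0.138178
C(5,4)·0.85^4·0.15^1 = 0.391505
C(5,5)·0.85^5·0.15^0 = 0.443705
Sum = 0.9734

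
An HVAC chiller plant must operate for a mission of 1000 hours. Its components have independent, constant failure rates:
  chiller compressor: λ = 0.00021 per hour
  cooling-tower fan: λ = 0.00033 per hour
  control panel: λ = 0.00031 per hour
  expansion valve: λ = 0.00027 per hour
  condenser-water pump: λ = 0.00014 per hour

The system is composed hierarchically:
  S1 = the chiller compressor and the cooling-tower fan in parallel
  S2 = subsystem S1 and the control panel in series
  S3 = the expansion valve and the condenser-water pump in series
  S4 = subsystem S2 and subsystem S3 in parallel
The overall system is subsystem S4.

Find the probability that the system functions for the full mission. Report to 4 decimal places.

0.8972

R(chiller compressor) = exp(−0.00021 × 1000) = 0.810584
R(cooling-tower fan) = exp(−0.00033 × 1000) = 0.718924
R(control panel) = exp(−0.00031 × 1000) = 0.733447
R(expansion valve) = exp(−0.00027 × 1000) = 0.763379
R(condenser-water pump) = exp(−0.00014 × 1000) = 0.869358
Parallel (chiller compressor and cooling-tower fan): 1 − (1 − 0.810584)(1 − 0.718924) = 0.946760
Series ([0.946760] and control panel): 0.946760 × 0.733447 = 0.694398
Series (expansion valve and condenser-water pump): 0.763379 × 0.869358 = 0.663650
Parallel ([0.694398] and [0.663650]): 1 − (1 − 0.694398)(1 − 0.663650) = 0.8972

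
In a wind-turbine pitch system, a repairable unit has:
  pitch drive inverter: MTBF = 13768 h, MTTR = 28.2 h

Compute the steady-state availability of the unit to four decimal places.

A(pitch drive inverter) = MTBF/(MTBF+MTTR) = 13768/(13768+28.2) = 0.9980

0.9980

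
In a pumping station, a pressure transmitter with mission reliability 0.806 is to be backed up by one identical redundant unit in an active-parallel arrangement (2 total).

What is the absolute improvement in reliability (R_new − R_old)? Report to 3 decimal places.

R_before = 0.806
R_after = 1 − (1 − 0.806)^2 = 0.962
ΔR = 0.962 − 0.806 = 0.156

0.156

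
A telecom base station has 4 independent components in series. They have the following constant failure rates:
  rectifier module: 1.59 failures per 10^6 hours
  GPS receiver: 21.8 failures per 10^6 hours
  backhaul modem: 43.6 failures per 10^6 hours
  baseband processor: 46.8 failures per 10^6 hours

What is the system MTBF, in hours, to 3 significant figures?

Series of exponential components: λ_sys = Σ λ_i
λ_sys = 0.00000159 + 0.0000218 + 0.0000436 + 0.0000468 = 1.1379e-04 /h
MTBF = 1 / λ_sys = 8790 h

8790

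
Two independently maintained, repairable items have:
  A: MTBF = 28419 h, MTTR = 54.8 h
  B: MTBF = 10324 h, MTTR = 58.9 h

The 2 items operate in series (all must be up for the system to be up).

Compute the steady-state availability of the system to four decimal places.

0.9924

A(A) = MTBF/(MTBF+MTTR) = 28419/(28419+54.8) = 0.998075
A(B) = MTBF/(MTBF+MTTR) = 10324/(10324+58.9) = 0.994327
Series availability: 0.998075 × 0.994327 = 0.9924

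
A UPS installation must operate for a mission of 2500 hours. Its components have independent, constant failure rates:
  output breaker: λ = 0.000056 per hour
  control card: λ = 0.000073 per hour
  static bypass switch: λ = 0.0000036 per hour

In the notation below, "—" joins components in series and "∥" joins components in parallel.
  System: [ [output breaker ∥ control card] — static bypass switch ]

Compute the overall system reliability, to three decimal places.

R(output breaker) = exp(−0.000056 × 2500) = 0.86936
R(control card) = exp(−0.000073 × 2500) = 0.83318
R(static bypass switch) = exp(−0.0000036 × 2500) = 0.99104
Parallel (output breaker and control card): 1 − (1 − 0.86936)(1 − 0.83318) = 0.97821
Series ([0.97821] and static bypass switch): 0.97821 × 0.99104 = 0.969

0.969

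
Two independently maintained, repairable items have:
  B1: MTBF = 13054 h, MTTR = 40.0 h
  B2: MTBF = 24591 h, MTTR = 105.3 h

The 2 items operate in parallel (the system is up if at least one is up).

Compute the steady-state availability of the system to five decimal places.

A(B1) = MTBF/(MTBF+MTTR) = 13054/(13054+40.0) = 0.996945
A(B2) = MTBF/(MTBF+MTTR) = 24591/(24591+105.3) = 0.995736
Parallel availability: 1 − (1 − 0.996945)(1 − 0.995736) = 0.99999

0.99999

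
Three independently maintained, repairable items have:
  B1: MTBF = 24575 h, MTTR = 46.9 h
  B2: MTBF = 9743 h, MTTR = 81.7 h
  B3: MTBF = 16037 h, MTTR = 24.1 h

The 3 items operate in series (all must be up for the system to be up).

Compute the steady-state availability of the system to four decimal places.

0.9883

A(B1) = MTBF/(MTBF+MTTR) = 24575/(24575+46.9) = 0.998095
A(B2) = MTBF/(MTBF+MTTR) = 9743/(9743+81.7) = 0.991684
A(B3) = MTBF/(MTBF+MTTR) = 16037/(16037+24.1) = 0.998499
Series availability: 0.998095 × 0.991684 × 0.998499 = 0.9883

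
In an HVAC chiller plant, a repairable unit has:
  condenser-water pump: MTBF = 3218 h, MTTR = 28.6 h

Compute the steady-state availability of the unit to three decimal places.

0.991

A(condenser-water pump) = MTBF/(MTBF+MTTR) = 3218/(3218+28.6) = 0.991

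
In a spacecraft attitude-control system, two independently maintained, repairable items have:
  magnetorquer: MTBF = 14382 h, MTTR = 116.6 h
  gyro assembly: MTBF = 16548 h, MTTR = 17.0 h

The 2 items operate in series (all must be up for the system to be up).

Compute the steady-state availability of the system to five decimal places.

A(magnetorquer) = MTBF/(MTBF+MTTR) = 14382/(14382+116.6) = 0.991958
A(gyro assembly) = MTBF/(MTBF+MTTR) = 16548/(16548+17.0) = 0.998974
Series availability: 0.991958 × 0.998974 = 0.99094

0.99094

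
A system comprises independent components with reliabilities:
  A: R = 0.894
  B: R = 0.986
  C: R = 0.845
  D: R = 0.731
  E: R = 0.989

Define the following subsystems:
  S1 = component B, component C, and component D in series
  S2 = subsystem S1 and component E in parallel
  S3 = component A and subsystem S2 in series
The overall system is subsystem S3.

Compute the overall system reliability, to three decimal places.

Series (B, C, and D): 0.98600 × 0.84500 × 0.73100 = 0.60905
Parallel ([0.60905] and E): 1 − (1 − 0.60905)(1 − 0.98900) = 0.99570
Series (A and [0.99570]): 0.89400 × 0.99570 = 0.890

0.890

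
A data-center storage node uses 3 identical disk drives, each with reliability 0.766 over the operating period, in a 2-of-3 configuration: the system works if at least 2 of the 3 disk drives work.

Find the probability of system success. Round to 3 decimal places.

0.861

R = Σ_{i=2}^{3} C(3,i) p^i (1−p)^{3−i} with p = 0.766
C(3,2)·0.766^2·0.234^1 = 0.41190
C(3,3)·0.766^3·0.234^0 = 0.44946
Sum = 0.861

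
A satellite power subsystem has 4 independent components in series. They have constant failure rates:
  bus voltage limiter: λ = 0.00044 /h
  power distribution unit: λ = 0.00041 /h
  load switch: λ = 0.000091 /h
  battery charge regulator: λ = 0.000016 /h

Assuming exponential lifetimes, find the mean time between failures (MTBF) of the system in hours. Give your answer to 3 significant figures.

1040

Series of exponential components: λ_sys = Σ λ_i
λ_sys = 0.00044 + 0.00041 + 0.000091 + 0.000016 = 9.5700e-04 /h
MTBF = 1 / λ_sys = 1040 h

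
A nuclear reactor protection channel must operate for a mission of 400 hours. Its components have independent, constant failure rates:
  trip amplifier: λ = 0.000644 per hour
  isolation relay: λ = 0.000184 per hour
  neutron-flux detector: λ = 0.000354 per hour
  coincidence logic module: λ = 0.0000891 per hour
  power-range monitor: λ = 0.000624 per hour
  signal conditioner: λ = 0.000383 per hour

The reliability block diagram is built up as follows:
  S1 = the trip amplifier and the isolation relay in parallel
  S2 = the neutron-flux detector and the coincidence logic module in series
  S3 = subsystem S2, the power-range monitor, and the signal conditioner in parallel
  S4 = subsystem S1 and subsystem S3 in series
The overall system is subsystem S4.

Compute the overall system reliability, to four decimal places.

0.9789

R(trip amplifier) = exp(−0.000644 × 400) = 0.772904
R(isolation relay) = exp(−0.000184 × 400) = 0.929043
R(neutron-flux detector) = exp(−0.000354 × 400) = 0.867968
R(coincidence logic module) = exp(−0.0000891 × 400) = 0.964988
R(power-range monitor) = exp(−0.000624 × 400) = 0.779112
R(signal conditioner) = exp(−0.000383 × 400) = 0.857958
Parallel (trip amplifier and isolation relay): 1 − (1 − 0.772904)(1 − 0.929043) = 0.983886
Series (neutron-flux detector and coincidence logic module): 0.867968 × 0.964988 = 0.837579
Parallel ([0.837579], power-range monitor, and signal conditioner): 1 − (1 − 0.837579)(1 − 0.779112)(1 − 0.857958) = 0.994904
Series ([0.983886] and [0.994904]): 0.983886 × 0.994904 = 0.9789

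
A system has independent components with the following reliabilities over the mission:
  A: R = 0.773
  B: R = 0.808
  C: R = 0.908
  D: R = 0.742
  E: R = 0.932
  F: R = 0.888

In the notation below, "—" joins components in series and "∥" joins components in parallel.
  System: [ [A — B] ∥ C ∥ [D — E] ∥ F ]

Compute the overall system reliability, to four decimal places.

Series (A and B): 0.773000 × 0.808000 = 0.624584
Series (D and E): 0.742000 × 0.932000 = 0.691544
Parallel ([0.624584], C, [0.691544], and F): 1 − (1 − 0.624584)(1 − 0.908000)(1 − 0.691544)(1 − 0.888000) = 0.9988

0.9988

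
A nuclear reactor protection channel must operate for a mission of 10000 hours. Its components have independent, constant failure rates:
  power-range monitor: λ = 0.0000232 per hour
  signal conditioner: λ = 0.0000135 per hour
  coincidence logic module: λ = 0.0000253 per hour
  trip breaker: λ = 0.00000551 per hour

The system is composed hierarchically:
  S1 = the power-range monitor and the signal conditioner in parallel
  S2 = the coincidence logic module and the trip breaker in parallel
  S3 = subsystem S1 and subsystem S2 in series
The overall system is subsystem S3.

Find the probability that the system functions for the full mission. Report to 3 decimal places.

R(power-range monitor) = exp(−0.0000232 × 10000) = 0.79295
R(signal conditioner) = exp(−0.0000135 × 10000) = 0.87372
R(coincidence logic module) = exp(−0.0000253 × 10000) = 0.77647
R(trip breaker) = exp(−0.00000551 × 10000) = 0.94639
Parallel (power-range monitor and signal conditioner): 1 − (1 − 0.79295)(1 − 0.87372) = 0.97385
Parallel (coincidence logic module and trip breaker): 1 − (1 − 0.77647)(1 − 0.94639) = 0.98802
Series ([0.97385] and [0.98802]): 0.97385 × 0.98802 = 0.962

0.962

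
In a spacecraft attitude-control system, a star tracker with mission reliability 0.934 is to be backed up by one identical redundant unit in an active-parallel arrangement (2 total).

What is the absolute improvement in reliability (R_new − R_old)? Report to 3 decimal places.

0.062

R_before = 0.934
R_after = 1 − (1 − 0.934)^2 = 0.996
ΔR = 0.996 − 0.934 = 0.062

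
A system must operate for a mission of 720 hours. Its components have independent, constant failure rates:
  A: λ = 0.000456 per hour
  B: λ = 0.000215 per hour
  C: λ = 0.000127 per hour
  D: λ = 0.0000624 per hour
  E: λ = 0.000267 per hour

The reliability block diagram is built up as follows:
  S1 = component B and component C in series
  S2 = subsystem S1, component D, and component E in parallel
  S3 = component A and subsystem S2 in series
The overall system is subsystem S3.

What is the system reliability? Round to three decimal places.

R(A) = exp(−0.000456 × 720) = 0.72013
R(B) = exp(−0.000215 × 720) = 0.85659
R(C) = exp(−0.000127 × 720) = 0.91262
R(D) = exp(−0.0000624 × 720) = 0.95607
R(E) = exp(−0.000267 × 720) = 0.82511
Series (B and C): 0.85659 × 0.91262 = 0.78174
Parallel ([0.78174], D, and E): 1 − (1 − 0.78174)(1 − 0.95607)(1 − 0.82511) = 0.99832
Series (A and [0.99832]): 0.72013 × 0.99832 = 0.719

0.719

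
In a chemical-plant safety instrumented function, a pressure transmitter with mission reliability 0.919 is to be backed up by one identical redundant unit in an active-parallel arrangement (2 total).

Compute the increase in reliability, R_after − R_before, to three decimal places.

0.074

R_before = 0.919
R_after = 1 − (1 − 0.919)^2 = 0.993
ΔR = 0.993 − 0.919 = 0.074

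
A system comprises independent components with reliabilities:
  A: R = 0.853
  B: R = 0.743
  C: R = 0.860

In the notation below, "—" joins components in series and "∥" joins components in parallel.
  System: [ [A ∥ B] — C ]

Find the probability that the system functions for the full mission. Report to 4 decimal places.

0.8275

Parallel (A and B): 1 − (1 − 0.853000)(1 − 0.743000) = 0.962221
Series ([0.962221] and C): 0.962221 × 0.860000 = 0.8275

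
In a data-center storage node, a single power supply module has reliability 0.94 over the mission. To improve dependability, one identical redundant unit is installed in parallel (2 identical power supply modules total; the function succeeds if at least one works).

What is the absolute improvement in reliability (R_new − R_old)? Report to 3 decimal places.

0.056

R_before = 0.94
R_after = 1 − (1 − 0.94)^2 = 0.996
ΔR = 0.996 − 0.94 = 0.056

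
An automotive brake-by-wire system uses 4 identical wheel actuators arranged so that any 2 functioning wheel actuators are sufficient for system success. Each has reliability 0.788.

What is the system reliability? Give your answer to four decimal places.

0.9679

R = Σ_{i=2}^{4} C(4,i) p^i (1−p)^{4−i} with p = 0.788
C(4,2)·0.788^2·0.212^2 = 0.167446
C(4,3)·0.788^3·0.212^1 = 0.414930
C(4,4)·0.788^4·0.212^0 = 0.385571
Sum = 0.9679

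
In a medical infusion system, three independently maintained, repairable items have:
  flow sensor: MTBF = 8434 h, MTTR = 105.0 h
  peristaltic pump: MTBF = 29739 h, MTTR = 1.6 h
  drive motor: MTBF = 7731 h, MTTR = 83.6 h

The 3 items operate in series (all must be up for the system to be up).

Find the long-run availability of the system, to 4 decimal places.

A(flow sensor) = MTBF/(MTBF+MTTR) = 8434/(8434+105.0) = 0.987703
A(peristaltic pump) = MTBF/(MTBF+MTTR) = 29739/(29739+1.6) = 0.999946
A(drive motor) = MTBF/(MTBF+MTTR) = 7731/(7731+83.6) = 0.989302
Series availability: 0.987703 × 0.999946 × 0.989302 = 0.9771

0.9771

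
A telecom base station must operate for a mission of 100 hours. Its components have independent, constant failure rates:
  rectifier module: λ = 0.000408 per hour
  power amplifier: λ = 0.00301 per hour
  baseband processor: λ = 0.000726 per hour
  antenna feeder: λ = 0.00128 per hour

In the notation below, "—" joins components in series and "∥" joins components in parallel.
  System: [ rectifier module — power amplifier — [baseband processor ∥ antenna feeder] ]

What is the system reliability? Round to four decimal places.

0.7045

R(rectifier module) = exp(−0.000408 × 100) = 0.960021
R(power amplifier) = exp(−0.00301 × 100) = 0.740078
R(baseband processor) = exp(−0.000726 × 100) = 0.929973
R(antenna feeder) = exp(−0.00128 × 100) = 0.879853
Parallel (baseband processor and antenna feeder): 1 − (1 − 0.929973)(1 − 0.879853) = 0.991586
Series (rectifier module, power amplifier, and [0.991586]): 0.960021 × 0.740078 × 0.991586 = 0.7045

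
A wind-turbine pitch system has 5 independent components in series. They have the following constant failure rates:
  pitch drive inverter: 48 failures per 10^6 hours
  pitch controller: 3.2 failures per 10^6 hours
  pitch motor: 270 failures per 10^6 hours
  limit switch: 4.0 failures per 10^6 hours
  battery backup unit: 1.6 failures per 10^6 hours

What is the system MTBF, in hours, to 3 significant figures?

3060

Series of exponential components: λ_sys = Σ λ_i
λ_sys = 0.000048 + 0.0000032 + 0.00027 + 0.0000040 + 0.0000016 = 3.2680e-04 /h
MTBF = 1 / λ_sys = 3060 h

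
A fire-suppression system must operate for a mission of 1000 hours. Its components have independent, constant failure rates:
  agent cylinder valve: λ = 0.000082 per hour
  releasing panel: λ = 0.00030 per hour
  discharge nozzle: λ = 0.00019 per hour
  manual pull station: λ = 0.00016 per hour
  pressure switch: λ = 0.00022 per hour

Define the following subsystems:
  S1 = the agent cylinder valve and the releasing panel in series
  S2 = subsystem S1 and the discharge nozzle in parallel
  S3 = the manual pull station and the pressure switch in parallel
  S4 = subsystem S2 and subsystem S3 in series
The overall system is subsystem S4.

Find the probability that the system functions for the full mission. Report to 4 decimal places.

0.9175

R(agent cylinder valve) = exp(−0.000082 × 1000) = 0.921272
R(releasing panel) = exp(−0.00030 × 1000) = 0.740818
R(discharge nozzle) = exp(−0.00019 × 1000) = 0.826959
R(manual pull station) = exp(−0.00016 × 1000) = 0.852144
R(pressure switch) = exp(−0.00022 × 1000) = 0.802519
Series (agent cylinder valve and releasing panel): 0.921272 × 0.740818 = 0.682495
Parallel ([0.682495] and discharge nozzle): 1 − (1 − 0.682495)(1 − 0.826959) = 0.945059
Parallel (manual pull station and pressure switch): 1 − (1 − 0.852144)(1 − 0.802519) = 0.970801
Series ([0.945059] and [0.970801]): 0.945059 × 0.970801 = 0.9175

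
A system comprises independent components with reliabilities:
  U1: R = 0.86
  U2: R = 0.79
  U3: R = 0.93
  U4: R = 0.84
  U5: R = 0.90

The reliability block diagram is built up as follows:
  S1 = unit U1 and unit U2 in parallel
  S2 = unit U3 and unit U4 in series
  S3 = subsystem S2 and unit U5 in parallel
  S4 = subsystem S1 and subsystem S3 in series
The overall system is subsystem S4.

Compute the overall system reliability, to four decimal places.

0.9494

Parallel (U1 and U2): 1 − (1 − 0.860000)(1 − 0.790000) = 0.970600
Series (U3 and U4): 0.930000 × 0.840000 = 0.781200
Parallel ([0.781200] and U5): 1 − (1 − 0.781200)(1 − 0.900000) = 0.978120
Series ([0.970600] and [0.978120]): 0.970600 × 0.978120 = 0.9494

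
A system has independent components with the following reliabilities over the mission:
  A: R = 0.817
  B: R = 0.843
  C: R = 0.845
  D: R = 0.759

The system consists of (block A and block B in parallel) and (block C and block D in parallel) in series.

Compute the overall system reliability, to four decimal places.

0.9350

Parallel (A and B): 1 − (1 − 0.817000)(1 − 0.843000) = 0.971269
Parallel (C and D): 1 − (1 − 0.845000)(1 − 0.759000) = 0.962645
Series ([0.971269] and [0.962645]): 0.971269 × 0.962645 = 0.9350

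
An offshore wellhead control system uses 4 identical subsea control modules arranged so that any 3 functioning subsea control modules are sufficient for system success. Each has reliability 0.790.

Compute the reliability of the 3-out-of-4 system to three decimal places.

0.804

R = Σ_{i=3}^{4} C(4,i) p^i (1−p)^{4−i} with p = 0.790
C(4,3)·0.790^3·0.210^1 = 0.41415
C(4,4)·0.790^4·0.210^0 = 0.38950
Sum = 0.804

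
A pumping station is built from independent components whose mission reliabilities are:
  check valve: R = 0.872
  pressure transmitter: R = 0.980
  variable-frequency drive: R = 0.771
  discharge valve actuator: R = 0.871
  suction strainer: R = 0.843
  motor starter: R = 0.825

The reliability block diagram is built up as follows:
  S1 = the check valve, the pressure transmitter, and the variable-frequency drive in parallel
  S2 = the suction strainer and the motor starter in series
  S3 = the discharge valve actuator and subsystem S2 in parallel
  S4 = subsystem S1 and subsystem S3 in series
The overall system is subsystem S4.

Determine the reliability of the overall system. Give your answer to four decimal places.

0.9602

Parallel (check valve, pressure transmitter, and variable-frequency drive): 1 − (1 − 0.872000)(1 − 0.980000)(1 − 0.771000) = 0.999414
Series (suction strainer and motor starter): 0.843000 × 0.825000 = 0.695475
Parallel (discharge valve actuator and [0.695475]): 1 − (1 − 0.871000)(1 − 0.695475) = 0.960716
Series ([0.999414] and [0.960716]): 0.999414 × 0.960716 = 0.9602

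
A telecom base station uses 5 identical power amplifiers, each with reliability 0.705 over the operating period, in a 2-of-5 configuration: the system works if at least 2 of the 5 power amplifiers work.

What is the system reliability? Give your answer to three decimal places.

R = Σ_{i=2}^{5} C(5,i) p^i (1−p)^{5−i} with p = 0.705
C(5,2)·0.705^2·0.295^3 = 0.12760
C(5,3)·0.705^3·0.295^2 = 0.30494
C(5,4)·0.705^4·0.295^1 = 0.36437
C(5,5)·0.705^5·0.295^0 = 0.17416
Sum = 0.971

0.971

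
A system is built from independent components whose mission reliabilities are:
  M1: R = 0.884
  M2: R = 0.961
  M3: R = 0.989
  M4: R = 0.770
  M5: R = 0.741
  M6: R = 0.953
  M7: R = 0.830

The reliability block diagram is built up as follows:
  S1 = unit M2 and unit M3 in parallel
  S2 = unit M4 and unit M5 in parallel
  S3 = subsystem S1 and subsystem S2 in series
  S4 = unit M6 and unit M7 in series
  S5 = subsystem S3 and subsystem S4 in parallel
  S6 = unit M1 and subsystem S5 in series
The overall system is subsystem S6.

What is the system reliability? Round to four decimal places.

Parallel (M2 and M3): 1 − (1 − 0.961000)(1 − 0.989000) = 0.999571
Parallel (M4 and M5): 1 − (1 − 0.770000)(1 − 0.741000) = 0.940430
Series ([0.999571] and [0.940430]): 0.999571 × 0.940430 = 0.940027
Series (M6 and M7): 0.953000 × 0.830000 = 0.790990
Parallel ([0.940027] and [0.790990]): 1 − (1 − 0.940027)(1 − 0.790990) = 0.987465
Series (M1 and [0.987465]): 0.884000 × 0.987465 = 0.8729

0.8729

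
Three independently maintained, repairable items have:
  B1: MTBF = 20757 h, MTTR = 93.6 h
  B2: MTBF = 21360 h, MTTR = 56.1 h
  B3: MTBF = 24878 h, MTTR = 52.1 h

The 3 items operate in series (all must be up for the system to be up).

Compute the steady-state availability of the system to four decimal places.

0.9908

A(B1) = MTBF/(MTBF+MTTR) = 20757/(20757+93.6) = 0.995511
A(B2) = MTBF/(MTBF+MTTR) = 21360/(21360+56.1) = 0.997380
A(B3) = MTBF/(MTBF+MTTR) = 24878/(24878+52.1) = 0.997910
Series availability: 0.995511 × 0.997380 × 0.997910 = 0.9908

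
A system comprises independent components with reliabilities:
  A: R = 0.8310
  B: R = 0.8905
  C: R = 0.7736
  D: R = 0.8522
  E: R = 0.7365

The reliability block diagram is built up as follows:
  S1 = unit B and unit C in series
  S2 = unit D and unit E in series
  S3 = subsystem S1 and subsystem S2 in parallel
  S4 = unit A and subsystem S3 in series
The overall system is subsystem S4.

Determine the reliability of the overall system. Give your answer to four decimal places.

Series (B and C): 0.890500 × 0.773600 = 0.688891
Series (D and E): 0.852200 × 0.736500 = 0.627645
Parallel ([0.688891] and [0.627645]): 1 − (1 − 0.688891)(1 − 0.627645) = 0.884157
Series (A and [0.884157]): 0.831000 × 0.884157 = 0.7347

0.7347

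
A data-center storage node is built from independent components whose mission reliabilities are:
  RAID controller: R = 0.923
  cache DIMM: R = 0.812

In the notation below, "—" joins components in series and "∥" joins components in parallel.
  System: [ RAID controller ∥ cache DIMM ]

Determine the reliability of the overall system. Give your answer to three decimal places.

0.986

Parallel (RAID controller and cache DIMM): 1 − (1 − 0.92300)(1 − 0.81200) = 0.986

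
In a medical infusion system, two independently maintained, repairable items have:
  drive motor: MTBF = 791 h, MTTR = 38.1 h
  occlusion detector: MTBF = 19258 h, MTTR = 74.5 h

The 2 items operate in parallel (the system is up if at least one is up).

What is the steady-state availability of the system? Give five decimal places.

0.99982

A(drive motor) = MTBF/(MTBF+MTTR) = 791/(791+38.1) = 0.954047
A(occlusion detector) = MTBF/(MTBF+MTTR) = 19258/(19258+74.5) = 0.996146
Parallel availability: 1 − (1 − 0.954047)(1 − 0.996146) = 0.99982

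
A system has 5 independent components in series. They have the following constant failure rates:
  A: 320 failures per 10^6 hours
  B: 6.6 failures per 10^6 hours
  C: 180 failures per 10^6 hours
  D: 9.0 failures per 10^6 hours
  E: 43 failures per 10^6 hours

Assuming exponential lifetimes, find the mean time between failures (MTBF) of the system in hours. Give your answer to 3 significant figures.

1790

Series of exponential components: λ_sys = Σ λ_i
λ_sys = 0.00032 + 0.0000066 + 0.00018 + 0.0000090 + 0.000043 = 5.5860e-04 /h
MTBF = 1 / λ_sys = 1790 h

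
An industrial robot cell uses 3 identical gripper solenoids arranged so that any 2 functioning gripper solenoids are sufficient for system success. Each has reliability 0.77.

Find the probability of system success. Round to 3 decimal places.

R = Σ_{i=2}^{3} C(3,i) p^i (1−p)^{3−i} with p = 0.77
C(3,2)·0.77^2·0.23^1 = 0.40910
C(3,3)·0.77^3·0.23^0 = 0.45653
Sum = 0.866

0.866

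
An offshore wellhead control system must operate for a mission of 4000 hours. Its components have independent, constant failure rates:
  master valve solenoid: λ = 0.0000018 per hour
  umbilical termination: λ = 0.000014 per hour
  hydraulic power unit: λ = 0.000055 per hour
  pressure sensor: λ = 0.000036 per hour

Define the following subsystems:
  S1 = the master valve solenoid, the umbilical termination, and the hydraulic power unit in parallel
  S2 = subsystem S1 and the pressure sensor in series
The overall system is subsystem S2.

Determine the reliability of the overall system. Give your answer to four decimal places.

R(master valve solenoid) = exp(−0.0000018 × 4000) = 0.992826
R(umbilical termination) = exp(−0.000014 × 4000) = 0.945539
R(hydraulic power unit) = exp(−0.000055 × 4000) = 0.802519
R(pressure sensor) = exp(−0.000036 × 4000) = 0.865888
Parallel (master valve solenoid, umbilical termination, and hydraulic power unit): 1 − (1 − 0.992826)(1 − 0.945539)(1 − 0.802519) = 0.999923
Series ([0.999923] and pressure sensor): 0.999923 × 0.865888 = 0.8658

0.8658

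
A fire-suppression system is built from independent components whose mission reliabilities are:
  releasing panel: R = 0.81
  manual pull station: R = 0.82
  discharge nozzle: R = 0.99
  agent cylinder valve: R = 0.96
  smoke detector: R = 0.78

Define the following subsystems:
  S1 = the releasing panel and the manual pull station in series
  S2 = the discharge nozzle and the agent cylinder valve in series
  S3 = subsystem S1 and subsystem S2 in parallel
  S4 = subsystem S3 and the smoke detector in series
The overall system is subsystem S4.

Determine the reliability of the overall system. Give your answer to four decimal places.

Series (releasing panel and manual pull station): 0.810000 × 0.820000 = 0.664200
Series (discharge nozzle and agent cylinder valve): 0.990000 × 0.960000 = 0.950400
Parallel ([0.664200] and [0.950400]): 1 − (1 − 0.664200)(1 − 0.950400) = 0.983344
Series ([0.983344] and smoke detector): 0.983344 × 0.780000 = 0.7670

0.7670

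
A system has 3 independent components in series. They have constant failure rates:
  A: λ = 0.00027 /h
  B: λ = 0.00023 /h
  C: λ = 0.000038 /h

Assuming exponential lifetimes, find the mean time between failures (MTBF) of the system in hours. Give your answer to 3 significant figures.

1860

Series of exponential components: λ_sys = Σ λ_i
λ_sys = 0.00027 + 0.00023 + 0.000038 = 5.3800e-04 /h
MTBF = 1 / λ_sys = 1860 h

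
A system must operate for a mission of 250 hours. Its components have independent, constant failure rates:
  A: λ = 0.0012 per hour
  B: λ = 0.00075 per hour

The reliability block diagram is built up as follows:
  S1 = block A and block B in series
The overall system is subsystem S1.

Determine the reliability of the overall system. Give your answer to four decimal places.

R(A) = exp(−0.0012 × 250) = 0.740818
R(B) = exp(−0.00075 × 250) = 0.829029
Series (A and B): 0.740818 × 0.829029 = 0.6142

0.6142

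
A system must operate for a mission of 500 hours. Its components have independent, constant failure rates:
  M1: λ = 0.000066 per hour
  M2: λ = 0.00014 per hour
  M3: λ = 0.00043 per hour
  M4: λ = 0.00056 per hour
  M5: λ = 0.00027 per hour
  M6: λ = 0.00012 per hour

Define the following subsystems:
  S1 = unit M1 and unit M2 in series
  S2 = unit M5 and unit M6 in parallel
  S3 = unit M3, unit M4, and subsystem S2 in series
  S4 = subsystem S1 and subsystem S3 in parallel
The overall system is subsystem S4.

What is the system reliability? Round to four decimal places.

0.9613

R(M1) = exp(−0.000066 × 500) = 0.967539
R(M2) = exp(−0.00014 × 500) = 0.932394
R(M3) = exp(−0.00043 × 500) = 0.806541
R(M4) = exp(−0.00056 × 500) = 0.755784
R(M5) = exp(−0.00027 × 500) = 0.873716
R(M6) = exp(−0.00012 × 500) = 0.941765
Series (M1 and M2): 0.967539 × 0.932394 = 0.902128
Parallel (M5 and M6): 1 − (1 − 0.873716)(1 − 0.941765) = 0.992646
Series (M3, M4, and [0.992646]): 0.806541 × 0.755784 × 0.992646 = 0.605088
Parallel ([0.902128] and [0.605088]): 1 − (1 − 0.902128)(1 − 0.605088) = 0.9613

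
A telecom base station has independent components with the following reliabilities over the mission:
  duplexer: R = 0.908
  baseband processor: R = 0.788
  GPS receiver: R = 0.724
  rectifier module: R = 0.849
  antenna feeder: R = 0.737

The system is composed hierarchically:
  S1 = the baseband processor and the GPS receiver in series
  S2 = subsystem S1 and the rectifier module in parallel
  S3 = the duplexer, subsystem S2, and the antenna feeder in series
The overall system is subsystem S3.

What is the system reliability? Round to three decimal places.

Series (baseband processor and GPS receiver): 0.78800 × 0.72400 = 0.57051
Parallel ([0.57051] and rectifier module): 1 − (1 − 0.57051)(1 − 0.84900) = 0.93515
Series (duplexer, [0.93515], and antenna feeder): 0.90800 × 0.93515 × 0.73700 = 0.626

0.626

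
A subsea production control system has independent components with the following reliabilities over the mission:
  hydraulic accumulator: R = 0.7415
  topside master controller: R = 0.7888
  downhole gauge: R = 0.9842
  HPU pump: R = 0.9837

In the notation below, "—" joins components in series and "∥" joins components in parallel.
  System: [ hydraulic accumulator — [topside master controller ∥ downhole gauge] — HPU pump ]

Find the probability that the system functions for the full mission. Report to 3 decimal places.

Parallel (topside master controller and downhole gauge): 1 − (1 − 0.78880)(1 − 0.98420) = 0.99666
Series (hydraulic accumulator, [0.99666], and HPU pump): 0.74150 × 0.99666 × 0.98370 = 0.727

0.727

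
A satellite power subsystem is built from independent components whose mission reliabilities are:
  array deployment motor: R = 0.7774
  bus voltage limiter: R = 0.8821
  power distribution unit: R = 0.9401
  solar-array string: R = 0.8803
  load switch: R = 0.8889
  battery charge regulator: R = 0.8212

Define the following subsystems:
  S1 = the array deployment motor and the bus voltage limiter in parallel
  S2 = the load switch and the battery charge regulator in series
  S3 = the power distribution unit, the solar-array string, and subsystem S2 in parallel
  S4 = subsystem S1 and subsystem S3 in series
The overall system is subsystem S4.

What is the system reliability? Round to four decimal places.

0.9719

Parallel (array deployment motor and bus voltage limiter): 1 − (1 − 0.777400)(1 − 0.882100) = 0.973755
Series (load switch and battery charge regulator): 0.888900 × 0.821200 = 0.729965
Parallel (power distribution unit, solar-array string, and [0.729965]): 1 − (1 − 0.940100)(1 − 0.880300)(1 − 0.729965) = 0.998064
Series ([0.973755] and [0.998064]): 0.973755 × 0.998064 = 0.9719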